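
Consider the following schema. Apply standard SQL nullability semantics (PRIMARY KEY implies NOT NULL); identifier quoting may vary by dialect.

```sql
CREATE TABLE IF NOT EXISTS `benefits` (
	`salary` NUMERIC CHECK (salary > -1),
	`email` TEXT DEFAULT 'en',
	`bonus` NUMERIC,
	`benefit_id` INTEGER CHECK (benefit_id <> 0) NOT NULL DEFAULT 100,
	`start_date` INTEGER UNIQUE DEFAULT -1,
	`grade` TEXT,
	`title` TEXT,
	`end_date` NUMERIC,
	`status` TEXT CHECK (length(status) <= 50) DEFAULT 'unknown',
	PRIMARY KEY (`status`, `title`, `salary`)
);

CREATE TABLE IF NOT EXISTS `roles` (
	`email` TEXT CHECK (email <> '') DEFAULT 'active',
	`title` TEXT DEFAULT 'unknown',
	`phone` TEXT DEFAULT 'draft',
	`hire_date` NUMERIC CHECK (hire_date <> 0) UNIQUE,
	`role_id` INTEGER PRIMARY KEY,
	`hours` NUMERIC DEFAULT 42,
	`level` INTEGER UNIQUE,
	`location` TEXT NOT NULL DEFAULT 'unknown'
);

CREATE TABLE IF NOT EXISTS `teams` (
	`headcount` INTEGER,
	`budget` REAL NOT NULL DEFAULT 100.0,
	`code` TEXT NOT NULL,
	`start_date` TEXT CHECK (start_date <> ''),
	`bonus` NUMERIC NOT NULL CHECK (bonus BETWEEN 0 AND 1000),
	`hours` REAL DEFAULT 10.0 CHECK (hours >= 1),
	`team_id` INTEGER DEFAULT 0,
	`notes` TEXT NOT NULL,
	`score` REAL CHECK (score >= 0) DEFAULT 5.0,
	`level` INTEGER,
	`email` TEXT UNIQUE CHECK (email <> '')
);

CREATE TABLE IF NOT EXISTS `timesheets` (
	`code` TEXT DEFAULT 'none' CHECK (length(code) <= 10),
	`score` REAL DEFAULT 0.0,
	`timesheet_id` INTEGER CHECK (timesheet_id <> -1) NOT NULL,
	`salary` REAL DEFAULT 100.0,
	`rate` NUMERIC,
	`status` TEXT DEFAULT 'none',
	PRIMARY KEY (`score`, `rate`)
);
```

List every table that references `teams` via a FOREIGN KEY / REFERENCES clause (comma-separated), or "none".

No REFERENCES clause anywhere in the schema names teams.

none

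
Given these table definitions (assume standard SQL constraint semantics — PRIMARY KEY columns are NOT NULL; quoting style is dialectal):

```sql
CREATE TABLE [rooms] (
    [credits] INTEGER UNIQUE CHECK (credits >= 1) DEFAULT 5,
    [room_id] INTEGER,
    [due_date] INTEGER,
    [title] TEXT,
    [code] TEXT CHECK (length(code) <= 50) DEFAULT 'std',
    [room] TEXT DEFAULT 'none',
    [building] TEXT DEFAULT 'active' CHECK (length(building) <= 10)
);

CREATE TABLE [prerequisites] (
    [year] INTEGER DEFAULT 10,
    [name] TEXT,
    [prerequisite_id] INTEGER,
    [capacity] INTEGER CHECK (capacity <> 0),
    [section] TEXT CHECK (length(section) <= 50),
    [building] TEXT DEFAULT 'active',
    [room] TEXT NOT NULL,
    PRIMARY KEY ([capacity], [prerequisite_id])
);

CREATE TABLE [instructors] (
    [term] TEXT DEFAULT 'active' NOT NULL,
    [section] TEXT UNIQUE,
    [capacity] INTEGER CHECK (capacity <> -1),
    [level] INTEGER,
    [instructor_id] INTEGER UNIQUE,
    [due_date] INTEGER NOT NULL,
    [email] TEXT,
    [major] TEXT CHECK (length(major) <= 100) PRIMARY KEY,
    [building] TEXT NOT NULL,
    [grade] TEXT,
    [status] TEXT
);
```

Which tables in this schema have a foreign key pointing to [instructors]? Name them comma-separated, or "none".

No REFERENCES clause anywhere in the schema names instructors.

none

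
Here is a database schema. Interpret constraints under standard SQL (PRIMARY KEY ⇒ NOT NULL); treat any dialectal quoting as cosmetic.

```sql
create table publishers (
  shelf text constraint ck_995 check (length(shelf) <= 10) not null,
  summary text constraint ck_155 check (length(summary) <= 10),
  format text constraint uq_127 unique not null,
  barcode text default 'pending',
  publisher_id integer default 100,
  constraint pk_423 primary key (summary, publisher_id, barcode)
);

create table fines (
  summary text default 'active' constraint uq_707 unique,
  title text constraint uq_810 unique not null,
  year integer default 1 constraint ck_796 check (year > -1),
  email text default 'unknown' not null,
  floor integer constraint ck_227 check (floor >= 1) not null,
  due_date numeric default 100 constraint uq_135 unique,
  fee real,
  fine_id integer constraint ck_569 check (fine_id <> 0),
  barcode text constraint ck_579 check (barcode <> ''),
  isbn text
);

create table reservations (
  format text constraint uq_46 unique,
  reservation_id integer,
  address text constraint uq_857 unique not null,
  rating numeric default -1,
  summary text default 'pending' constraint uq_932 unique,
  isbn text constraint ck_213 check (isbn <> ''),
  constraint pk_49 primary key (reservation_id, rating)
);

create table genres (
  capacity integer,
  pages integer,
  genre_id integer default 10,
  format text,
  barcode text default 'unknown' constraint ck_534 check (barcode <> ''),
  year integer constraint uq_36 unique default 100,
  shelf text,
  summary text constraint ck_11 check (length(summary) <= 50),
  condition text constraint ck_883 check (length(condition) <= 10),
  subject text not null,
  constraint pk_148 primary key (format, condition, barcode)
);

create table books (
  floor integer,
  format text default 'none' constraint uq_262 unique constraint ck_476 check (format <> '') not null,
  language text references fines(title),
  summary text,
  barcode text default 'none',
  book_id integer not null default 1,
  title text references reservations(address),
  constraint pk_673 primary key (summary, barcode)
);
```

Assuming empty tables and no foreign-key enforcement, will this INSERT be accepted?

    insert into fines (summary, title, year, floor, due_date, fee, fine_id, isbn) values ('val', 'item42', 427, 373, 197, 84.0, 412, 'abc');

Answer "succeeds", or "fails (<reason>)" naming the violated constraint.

succeeds

NOT NULL columns: email defaults to 'unknown'; floor is supplied; title is supplied.
CHECK constraints: 427 satisfies (year > -1); 373 satisfies (floor >= 1); 412 satisfies (fine_id <> 0).
No constraint is violated.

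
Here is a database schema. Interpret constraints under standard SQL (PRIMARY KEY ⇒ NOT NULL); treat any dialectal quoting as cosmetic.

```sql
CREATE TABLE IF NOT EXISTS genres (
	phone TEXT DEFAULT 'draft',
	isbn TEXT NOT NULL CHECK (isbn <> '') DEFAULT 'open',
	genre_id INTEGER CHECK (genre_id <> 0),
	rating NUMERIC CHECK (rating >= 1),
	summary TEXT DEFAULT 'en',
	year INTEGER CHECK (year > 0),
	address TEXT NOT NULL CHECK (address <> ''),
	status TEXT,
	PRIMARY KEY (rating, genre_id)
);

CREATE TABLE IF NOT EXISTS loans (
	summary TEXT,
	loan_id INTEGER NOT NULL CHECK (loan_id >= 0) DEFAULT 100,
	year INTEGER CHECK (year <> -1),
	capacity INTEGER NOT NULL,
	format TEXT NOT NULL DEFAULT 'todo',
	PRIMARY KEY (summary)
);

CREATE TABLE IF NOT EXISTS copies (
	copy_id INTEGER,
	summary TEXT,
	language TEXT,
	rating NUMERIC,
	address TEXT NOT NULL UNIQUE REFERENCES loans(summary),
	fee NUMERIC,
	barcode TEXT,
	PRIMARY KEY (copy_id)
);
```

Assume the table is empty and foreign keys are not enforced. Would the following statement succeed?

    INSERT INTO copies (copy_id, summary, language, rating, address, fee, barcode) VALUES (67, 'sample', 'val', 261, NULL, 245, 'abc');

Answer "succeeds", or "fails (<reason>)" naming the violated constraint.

fails (NOT NULL on address)

address is explicitly set to NULL, but address is declared NOT NULL.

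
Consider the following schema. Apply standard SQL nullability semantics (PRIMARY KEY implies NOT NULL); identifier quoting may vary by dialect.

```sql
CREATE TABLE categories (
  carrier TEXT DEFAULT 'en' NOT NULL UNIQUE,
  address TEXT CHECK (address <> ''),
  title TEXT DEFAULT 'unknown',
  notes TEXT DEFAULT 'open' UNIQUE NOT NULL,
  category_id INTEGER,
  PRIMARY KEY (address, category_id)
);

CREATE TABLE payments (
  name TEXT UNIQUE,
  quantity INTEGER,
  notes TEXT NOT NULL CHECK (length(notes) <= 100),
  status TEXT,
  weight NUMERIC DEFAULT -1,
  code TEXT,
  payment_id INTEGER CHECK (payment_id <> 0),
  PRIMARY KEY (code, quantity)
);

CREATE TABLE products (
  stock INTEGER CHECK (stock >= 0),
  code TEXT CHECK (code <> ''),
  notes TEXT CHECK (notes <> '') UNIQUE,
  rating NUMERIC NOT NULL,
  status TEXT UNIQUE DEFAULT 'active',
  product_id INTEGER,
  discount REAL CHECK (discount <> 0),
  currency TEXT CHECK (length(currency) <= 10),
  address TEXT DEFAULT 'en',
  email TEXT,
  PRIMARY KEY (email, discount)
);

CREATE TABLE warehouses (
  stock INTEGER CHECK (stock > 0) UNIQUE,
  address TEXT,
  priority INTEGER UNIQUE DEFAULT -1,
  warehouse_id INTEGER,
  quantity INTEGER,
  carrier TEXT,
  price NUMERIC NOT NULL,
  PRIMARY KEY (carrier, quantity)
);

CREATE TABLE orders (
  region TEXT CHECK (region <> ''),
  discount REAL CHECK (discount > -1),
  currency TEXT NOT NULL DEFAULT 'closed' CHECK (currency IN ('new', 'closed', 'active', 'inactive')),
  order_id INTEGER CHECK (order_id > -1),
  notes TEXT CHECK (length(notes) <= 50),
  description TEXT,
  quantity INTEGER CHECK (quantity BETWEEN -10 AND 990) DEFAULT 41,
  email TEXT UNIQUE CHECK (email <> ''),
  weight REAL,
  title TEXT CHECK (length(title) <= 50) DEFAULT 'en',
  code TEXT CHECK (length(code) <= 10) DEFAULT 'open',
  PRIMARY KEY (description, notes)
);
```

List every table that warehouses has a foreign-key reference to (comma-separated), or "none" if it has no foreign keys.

No column in warehouses has a REFERENCES clause.

none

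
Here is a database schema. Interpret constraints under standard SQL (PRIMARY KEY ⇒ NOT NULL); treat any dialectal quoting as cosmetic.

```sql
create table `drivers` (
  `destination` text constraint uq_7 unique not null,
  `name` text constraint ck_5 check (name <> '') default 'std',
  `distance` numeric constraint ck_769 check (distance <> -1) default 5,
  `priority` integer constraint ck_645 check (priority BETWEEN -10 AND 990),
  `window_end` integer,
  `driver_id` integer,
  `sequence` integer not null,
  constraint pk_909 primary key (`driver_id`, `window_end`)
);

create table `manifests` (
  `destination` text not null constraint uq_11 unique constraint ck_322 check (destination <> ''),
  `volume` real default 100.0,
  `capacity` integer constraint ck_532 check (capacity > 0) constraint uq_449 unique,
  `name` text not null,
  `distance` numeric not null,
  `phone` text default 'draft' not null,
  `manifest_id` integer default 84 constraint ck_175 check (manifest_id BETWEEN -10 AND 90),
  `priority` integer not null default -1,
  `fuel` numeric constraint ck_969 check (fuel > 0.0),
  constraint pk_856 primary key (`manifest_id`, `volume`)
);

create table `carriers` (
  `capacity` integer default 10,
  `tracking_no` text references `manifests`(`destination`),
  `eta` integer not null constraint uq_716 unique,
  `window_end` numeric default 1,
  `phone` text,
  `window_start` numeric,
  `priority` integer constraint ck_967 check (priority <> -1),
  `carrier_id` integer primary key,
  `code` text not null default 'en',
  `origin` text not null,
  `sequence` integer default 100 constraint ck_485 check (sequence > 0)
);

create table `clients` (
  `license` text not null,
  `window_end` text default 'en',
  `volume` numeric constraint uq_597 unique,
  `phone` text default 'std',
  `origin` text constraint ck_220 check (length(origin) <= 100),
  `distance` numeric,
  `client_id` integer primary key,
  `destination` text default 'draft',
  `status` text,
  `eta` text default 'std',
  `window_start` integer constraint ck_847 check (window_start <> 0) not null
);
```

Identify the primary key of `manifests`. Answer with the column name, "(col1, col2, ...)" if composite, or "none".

A table-level PRIMARY KEY clause names 2 columns: manifest_id, volume.
This is a composite key — the combination is unique, not each column individually.

(manifest_id, volume)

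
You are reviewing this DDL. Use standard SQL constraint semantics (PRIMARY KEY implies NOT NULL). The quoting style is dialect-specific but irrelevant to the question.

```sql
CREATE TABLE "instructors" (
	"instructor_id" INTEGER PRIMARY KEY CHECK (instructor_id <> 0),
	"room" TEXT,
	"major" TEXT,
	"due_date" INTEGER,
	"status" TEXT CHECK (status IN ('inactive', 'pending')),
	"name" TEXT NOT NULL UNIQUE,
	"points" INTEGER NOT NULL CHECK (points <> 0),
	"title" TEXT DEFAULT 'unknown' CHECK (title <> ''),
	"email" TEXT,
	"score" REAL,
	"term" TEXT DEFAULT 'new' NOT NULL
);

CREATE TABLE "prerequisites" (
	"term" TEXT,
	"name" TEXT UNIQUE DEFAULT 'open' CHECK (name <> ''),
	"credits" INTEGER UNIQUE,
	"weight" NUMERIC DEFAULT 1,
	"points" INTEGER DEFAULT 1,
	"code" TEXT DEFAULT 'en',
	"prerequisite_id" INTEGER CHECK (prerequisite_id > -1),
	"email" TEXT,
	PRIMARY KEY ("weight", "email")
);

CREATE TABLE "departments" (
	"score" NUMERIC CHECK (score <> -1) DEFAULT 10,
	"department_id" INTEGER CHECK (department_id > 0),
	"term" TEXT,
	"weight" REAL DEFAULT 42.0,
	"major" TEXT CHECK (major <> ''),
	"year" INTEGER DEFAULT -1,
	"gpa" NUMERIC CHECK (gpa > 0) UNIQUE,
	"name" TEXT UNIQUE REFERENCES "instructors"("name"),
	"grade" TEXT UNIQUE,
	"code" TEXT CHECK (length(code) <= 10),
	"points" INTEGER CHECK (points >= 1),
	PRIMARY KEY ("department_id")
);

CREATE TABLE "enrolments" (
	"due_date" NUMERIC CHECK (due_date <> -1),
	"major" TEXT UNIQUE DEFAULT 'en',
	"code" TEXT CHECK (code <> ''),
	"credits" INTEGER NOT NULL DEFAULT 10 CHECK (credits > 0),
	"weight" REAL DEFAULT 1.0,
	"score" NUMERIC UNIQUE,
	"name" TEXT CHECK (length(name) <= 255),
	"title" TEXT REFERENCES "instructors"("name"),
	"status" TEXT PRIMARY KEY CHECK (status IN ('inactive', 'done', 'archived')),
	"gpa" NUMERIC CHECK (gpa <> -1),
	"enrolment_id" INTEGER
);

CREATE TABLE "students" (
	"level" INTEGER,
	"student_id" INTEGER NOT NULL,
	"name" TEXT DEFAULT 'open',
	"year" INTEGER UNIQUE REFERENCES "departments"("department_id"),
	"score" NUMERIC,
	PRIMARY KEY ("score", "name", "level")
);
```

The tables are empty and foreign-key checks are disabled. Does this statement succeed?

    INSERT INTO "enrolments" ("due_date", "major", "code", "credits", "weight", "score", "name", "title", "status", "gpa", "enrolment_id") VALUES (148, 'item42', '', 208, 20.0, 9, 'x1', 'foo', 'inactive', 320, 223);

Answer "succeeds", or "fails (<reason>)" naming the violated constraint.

fails (CHECK on code)

The value '' for code violates CHECK (code <> '').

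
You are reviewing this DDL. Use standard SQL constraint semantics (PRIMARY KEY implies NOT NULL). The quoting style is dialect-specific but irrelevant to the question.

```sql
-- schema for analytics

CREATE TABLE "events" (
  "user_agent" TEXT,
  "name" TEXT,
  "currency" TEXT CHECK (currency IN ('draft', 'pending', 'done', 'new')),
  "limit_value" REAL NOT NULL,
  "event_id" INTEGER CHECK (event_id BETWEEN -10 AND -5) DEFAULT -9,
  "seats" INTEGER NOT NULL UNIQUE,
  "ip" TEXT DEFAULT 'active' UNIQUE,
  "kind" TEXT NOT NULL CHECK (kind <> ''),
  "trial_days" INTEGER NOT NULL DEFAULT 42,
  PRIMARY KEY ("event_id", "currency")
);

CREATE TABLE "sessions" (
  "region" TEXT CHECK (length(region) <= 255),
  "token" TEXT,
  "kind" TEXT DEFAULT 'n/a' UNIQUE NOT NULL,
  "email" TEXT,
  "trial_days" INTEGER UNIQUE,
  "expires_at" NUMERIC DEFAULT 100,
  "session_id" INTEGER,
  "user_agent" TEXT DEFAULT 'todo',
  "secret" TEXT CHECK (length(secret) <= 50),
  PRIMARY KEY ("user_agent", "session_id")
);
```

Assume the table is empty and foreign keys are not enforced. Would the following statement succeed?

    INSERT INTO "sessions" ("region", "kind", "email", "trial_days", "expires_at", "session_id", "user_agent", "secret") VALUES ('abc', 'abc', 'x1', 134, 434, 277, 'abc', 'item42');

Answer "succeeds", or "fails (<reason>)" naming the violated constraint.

NOT NULL columns: kind is supplied; session_id is supplied; user_agent is supplied.
CHECK constraints: 'abc' satisfies (length(region) <= 255); 'item42' satisfies (length(secret) <= 50).
No constraint is violated.

succeeds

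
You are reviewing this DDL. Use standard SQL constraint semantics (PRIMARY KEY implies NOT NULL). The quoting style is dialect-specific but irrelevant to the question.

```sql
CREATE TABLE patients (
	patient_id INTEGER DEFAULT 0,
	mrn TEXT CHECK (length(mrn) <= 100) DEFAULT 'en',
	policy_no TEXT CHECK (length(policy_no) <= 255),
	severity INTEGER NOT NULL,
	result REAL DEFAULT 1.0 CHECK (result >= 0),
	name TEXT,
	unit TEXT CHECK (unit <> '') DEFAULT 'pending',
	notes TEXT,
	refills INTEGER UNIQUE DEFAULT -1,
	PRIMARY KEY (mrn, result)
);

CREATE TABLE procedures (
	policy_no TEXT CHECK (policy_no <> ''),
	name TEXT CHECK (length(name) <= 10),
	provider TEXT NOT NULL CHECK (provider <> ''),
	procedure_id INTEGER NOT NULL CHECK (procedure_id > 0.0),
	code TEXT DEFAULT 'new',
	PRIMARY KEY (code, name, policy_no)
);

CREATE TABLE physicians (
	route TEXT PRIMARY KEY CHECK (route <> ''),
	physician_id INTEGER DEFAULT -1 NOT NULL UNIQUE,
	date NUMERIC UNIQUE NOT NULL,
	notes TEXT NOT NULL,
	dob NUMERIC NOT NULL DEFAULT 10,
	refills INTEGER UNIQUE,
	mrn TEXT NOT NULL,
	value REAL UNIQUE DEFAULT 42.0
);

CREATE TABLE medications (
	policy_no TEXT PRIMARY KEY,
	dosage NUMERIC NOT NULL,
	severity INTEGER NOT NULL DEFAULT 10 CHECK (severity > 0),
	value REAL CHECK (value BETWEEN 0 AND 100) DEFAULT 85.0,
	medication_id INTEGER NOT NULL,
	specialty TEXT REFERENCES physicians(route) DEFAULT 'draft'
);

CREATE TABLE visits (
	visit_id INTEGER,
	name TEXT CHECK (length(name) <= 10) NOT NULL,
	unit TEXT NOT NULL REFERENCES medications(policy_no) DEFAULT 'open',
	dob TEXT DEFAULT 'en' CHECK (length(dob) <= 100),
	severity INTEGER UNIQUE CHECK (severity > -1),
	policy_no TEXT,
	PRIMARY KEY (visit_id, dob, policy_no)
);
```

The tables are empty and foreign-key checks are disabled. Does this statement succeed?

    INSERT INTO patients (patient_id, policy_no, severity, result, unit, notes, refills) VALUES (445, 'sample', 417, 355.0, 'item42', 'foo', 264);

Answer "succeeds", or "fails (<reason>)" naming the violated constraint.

NOT NULL columns: mrn defaults to 'en'; result is supplied; severity is supplied.
CHECK constraints: 'sample' satisfies (length(policy_no) <= 255); 355.0 satisfies (result >= 0); 'item42' satisfies (unit <> '').
No constraint is violated.

succeeds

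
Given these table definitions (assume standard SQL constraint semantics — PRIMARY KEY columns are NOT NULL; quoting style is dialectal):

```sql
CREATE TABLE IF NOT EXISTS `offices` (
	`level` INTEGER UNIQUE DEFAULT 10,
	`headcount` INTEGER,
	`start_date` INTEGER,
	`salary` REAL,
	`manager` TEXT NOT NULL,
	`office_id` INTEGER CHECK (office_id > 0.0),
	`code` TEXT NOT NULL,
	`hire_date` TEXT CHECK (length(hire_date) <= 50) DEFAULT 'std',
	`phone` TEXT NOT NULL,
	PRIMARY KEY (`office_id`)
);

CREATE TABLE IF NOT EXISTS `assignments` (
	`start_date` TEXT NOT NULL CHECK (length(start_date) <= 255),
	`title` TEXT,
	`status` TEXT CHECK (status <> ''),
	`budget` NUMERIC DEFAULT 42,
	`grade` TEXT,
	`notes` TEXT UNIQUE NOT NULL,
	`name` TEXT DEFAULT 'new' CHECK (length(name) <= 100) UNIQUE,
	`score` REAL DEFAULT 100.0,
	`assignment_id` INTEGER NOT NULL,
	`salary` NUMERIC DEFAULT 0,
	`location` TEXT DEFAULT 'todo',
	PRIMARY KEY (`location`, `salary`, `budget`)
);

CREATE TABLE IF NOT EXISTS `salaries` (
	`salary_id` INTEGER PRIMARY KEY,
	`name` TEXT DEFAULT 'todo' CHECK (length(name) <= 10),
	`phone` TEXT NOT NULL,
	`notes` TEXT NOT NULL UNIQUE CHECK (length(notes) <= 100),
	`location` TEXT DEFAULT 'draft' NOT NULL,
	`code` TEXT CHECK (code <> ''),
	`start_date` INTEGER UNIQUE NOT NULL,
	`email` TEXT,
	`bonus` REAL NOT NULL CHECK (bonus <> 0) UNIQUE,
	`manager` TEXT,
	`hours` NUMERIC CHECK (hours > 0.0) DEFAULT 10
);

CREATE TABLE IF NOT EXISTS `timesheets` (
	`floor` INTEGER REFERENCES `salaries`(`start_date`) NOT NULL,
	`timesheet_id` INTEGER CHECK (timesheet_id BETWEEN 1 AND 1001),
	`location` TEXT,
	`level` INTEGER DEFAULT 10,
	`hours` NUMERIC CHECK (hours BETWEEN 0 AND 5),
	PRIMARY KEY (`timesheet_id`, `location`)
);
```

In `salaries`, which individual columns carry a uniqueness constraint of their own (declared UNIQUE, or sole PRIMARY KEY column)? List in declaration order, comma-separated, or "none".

salary_id, notes, start_date, bonus

- salary_id: single-column PRIMARY KEY → unique.
- name: no UNIQUE or single-column PK constraint.
- phone: no UNIQUE or single-column PK constraint.
- notes: declared UNIQUE → unique.
- location: no UNIQUE or single-column PK constraint.
- code: no UNIQUE or single-column PK constraint.
- start_date: declared UNIQUE → unique.
- email: no UNIQUE or single-column PK constraint.
- bonus: declared UNIQUE → unique.
- manager: no UNIQUE or single-column PK constraint.
- hours: no UNIQUE or single-column PK constraint.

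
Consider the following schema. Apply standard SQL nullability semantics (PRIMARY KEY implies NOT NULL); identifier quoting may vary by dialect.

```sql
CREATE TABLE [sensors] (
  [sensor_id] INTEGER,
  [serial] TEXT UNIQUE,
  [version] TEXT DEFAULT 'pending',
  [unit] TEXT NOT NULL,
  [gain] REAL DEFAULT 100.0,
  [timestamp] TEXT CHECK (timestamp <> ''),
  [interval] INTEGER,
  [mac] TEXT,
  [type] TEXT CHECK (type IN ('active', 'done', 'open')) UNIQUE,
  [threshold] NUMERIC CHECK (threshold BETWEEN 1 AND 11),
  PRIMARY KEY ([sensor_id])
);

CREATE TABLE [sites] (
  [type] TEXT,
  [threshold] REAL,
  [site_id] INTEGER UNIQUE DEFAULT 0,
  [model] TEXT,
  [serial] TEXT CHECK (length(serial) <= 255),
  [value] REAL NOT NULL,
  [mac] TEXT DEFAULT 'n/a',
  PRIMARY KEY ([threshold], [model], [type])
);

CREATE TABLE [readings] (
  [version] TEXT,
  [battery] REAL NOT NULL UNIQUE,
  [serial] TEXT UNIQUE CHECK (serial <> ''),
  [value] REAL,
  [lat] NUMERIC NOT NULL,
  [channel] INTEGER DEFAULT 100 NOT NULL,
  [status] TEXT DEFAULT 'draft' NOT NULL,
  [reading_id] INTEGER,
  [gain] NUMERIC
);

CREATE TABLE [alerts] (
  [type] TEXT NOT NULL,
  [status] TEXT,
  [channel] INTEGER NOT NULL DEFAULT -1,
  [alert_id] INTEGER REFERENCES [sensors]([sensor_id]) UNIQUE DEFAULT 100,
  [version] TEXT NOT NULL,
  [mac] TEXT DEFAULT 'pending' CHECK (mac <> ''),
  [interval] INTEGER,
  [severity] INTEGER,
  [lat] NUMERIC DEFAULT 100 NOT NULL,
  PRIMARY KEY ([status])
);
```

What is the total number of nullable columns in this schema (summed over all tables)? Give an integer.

sensors: 8 nullable (serial, version, gain, timestamp, interval, mac, type, threshold — PK (sensor_id) and explicit NOT NULL columns excluded).
sites: 3 nullable (site_id, serial, mac — PK (threshold, model, type) and explicit NOT NULL columns excluded).
readings: 5 nullable (version, serial, value, reading_id, gain — PK none and explicit NOT NULL columns excluded).
alerts: 4 nullable (alert_id, mac, interval, severity — PK (status) and explicit NOT NULL columns excluded).
Total: 8 + 3 + 5 + 4 = 20.

20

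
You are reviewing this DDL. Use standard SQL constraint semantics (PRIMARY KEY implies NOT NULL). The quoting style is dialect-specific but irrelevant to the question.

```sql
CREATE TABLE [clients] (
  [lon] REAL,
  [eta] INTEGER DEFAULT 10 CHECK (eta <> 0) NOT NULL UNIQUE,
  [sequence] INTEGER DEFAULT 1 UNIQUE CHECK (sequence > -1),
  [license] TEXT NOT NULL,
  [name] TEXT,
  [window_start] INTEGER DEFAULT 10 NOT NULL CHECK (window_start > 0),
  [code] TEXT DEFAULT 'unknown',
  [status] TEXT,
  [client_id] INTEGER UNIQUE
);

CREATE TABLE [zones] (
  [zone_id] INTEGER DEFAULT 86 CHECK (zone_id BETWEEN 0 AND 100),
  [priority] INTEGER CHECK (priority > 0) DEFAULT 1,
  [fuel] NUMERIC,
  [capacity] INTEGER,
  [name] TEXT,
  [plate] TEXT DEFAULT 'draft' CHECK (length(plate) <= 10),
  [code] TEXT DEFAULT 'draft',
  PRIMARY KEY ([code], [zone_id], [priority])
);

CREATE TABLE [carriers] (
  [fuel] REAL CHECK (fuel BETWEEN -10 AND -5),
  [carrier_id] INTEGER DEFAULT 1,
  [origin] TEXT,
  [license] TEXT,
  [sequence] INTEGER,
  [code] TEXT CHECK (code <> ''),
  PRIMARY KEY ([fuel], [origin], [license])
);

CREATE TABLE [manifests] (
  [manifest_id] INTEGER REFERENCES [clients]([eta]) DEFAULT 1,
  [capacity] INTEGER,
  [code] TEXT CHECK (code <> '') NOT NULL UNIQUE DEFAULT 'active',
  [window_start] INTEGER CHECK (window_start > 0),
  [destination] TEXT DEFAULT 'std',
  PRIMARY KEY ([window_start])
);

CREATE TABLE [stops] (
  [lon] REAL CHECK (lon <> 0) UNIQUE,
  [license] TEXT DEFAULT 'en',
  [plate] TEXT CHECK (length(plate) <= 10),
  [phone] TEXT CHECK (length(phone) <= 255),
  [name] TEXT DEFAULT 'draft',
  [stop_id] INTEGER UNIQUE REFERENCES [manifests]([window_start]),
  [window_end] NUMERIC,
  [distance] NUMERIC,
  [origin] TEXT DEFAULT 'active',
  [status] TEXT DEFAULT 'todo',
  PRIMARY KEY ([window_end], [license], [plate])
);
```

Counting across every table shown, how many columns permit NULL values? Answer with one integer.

clients: 6 nullable (lon, sequence, name, code, status, client_id — PK none and explicit NOT NULL columns excluded).
zones: 4 nullable (fuel, capacity, name, plate — PK (code, zone_id, priority) and explicit NOT NULL columns excluded).
carriers: 3 nullable (carrier_id, sequence, code — PK (fuel, origin, license) and explicit NOT NULL columns excluded).
manifests: 3 nullable (manifest_id, capacity, destination — PK (window_start) and explicit NOT NULL columns excluded).
stops: 7 nullable (lon, phone, name, stop_id, distance, origin, status — PK (window_end, license, plate) and explicit NOT NULL columns excluded).
Total: 6 + 4 + 3 + 3 + 7 = 23.

23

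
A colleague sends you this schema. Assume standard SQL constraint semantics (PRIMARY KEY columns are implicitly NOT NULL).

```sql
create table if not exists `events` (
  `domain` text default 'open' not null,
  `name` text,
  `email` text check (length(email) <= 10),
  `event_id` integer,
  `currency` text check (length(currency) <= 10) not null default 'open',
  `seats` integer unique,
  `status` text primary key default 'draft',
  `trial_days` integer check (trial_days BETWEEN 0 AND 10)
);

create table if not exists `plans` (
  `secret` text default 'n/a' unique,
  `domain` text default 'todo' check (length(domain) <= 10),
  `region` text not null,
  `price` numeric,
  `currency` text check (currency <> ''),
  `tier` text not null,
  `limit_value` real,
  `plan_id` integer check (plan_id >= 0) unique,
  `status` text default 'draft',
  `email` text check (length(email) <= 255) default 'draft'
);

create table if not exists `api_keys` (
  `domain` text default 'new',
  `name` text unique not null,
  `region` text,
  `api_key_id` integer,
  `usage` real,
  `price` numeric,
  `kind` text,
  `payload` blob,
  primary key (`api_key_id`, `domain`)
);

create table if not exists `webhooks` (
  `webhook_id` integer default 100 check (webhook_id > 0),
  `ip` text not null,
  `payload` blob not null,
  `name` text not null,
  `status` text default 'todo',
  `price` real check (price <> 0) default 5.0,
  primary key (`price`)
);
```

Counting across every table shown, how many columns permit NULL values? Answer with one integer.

20

events: 5 nullable (name, email, event_id, seats, trial_days — PK (status) and explicit NOT NULL columns excluded).
plans: 8 nullable (secret, domain, price, currency, limit_value, plan_id, status, email — PK none and explicit NOT NULL columns excluded).
api_keys: 5 nullable (region, usage, price, kind, payload — PK (api_key_id, domain) and explicit NOT NULL columns excluded).
webhooks: 2 nullable (webhook_id, status — PK (price) and explicit NOT NULL columns excluded).
Total: 5 + 8 + 5 + 2 = 20.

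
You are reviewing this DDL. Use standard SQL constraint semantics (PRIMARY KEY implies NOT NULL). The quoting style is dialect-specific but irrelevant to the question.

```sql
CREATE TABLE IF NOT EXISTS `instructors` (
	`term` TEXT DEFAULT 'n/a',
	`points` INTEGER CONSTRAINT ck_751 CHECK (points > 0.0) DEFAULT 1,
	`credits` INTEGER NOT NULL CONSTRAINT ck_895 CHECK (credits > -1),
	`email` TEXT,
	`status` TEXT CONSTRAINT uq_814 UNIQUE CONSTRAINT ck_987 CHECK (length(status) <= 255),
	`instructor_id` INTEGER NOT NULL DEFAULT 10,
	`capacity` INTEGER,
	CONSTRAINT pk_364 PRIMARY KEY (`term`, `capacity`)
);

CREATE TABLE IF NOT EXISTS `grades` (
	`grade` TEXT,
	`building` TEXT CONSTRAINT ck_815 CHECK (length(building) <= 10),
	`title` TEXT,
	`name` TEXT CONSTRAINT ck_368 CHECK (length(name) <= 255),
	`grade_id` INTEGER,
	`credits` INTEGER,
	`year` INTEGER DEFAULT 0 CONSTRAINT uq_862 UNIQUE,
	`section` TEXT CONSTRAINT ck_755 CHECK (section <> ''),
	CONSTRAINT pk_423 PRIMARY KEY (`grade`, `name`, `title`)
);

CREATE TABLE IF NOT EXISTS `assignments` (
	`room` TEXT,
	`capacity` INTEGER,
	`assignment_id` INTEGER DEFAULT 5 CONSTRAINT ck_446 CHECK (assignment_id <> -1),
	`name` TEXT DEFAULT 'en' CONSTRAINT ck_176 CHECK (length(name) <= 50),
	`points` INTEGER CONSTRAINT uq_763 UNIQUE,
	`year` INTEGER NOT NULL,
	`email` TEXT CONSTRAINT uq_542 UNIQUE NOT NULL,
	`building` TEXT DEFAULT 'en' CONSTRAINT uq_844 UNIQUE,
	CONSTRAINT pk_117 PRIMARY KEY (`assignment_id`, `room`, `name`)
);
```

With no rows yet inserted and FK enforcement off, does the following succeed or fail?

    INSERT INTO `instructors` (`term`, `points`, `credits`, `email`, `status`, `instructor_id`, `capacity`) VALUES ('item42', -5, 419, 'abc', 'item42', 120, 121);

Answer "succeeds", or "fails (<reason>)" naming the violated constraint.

fails (CHECK on points)

The value -5 for points violates CHECK (points > 0.0).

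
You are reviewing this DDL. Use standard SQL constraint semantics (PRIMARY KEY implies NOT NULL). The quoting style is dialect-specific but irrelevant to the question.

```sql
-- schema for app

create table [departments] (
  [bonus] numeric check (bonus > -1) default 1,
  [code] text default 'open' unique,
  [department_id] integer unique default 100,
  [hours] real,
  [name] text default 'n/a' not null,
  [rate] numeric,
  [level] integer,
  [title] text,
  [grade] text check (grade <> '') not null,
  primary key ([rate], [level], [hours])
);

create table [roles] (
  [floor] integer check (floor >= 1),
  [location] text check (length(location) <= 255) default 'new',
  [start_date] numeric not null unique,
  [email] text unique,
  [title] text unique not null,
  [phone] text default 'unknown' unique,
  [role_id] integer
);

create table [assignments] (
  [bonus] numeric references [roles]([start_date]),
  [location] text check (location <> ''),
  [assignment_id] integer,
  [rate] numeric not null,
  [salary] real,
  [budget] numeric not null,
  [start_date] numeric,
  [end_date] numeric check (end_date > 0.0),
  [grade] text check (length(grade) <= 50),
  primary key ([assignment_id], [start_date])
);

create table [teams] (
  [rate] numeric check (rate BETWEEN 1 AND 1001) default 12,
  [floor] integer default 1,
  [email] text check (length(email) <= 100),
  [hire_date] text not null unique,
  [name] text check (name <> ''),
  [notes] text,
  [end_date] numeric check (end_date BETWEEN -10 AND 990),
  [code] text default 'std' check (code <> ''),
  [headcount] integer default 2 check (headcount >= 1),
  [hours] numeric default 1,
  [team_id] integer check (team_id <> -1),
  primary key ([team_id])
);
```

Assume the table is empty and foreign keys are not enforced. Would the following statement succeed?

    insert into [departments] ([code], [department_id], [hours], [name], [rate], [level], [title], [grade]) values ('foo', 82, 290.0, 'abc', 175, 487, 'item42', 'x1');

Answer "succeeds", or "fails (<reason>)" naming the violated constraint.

NOT NULL columns: grade is supplied; hours is supplied; level is supplied; name is supplied; rate is supplied.
CHECK constraints: 'x1' satisfies (grade <> '').
No constraint is violated.

succeeds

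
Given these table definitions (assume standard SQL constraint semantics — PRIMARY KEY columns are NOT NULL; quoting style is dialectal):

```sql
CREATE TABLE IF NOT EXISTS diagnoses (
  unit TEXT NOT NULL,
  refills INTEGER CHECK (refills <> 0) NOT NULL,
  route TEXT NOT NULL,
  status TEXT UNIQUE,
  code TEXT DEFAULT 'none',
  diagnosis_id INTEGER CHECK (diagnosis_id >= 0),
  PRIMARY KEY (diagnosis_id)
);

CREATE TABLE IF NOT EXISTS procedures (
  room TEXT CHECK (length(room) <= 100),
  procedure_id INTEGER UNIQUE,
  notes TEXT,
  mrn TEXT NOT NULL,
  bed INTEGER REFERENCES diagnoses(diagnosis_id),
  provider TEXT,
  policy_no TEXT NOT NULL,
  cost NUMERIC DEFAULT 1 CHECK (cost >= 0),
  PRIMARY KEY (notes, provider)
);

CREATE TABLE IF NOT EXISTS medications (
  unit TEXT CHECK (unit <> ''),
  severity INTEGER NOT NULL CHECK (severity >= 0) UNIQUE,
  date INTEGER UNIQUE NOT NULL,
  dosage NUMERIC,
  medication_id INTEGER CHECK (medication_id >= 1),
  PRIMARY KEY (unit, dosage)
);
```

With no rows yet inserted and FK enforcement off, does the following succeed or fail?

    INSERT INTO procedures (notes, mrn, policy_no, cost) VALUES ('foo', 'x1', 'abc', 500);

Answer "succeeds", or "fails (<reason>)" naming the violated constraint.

fails (NOT NULL on provider)

provider is omitted from the column list and has no DEFAULT, so it would receive NULL.
But provider is part of the PRIMARY KEY (implied NOT NULL).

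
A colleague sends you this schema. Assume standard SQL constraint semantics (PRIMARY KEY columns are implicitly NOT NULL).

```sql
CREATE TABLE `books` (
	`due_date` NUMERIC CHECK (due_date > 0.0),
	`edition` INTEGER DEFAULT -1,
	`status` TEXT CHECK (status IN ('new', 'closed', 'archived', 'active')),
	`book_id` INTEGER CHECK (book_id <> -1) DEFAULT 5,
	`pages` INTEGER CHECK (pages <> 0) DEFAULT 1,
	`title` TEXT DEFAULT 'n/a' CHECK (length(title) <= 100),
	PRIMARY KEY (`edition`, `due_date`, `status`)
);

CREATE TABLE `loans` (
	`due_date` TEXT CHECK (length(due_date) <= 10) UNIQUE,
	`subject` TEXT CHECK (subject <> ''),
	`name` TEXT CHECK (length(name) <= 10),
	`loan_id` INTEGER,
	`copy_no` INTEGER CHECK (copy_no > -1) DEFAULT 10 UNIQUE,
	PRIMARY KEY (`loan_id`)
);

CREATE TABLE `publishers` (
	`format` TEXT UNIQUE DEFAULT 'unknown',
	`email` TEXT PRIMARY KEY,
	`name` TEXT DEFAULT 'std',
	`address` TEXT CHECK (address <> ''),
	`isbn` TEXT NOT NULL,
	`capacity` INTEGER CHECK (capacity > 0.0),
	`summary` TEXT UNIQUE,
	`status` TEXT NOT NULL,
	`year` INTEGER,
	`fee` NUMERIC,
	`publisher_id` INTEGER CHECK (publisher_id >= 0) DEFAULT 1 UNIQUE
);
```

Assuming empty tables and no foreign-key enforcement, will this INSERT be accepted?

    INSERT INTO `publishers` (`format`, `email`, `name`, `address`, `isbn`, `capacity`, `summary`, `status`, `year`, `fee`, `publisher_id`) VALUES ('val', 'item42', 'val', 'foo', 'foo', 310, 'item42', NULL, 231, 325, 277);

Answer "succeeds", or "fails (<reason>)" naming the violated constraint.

fails (NOT NULL on status)

status is explicitly set to NULL, but status is declared NOT NULL.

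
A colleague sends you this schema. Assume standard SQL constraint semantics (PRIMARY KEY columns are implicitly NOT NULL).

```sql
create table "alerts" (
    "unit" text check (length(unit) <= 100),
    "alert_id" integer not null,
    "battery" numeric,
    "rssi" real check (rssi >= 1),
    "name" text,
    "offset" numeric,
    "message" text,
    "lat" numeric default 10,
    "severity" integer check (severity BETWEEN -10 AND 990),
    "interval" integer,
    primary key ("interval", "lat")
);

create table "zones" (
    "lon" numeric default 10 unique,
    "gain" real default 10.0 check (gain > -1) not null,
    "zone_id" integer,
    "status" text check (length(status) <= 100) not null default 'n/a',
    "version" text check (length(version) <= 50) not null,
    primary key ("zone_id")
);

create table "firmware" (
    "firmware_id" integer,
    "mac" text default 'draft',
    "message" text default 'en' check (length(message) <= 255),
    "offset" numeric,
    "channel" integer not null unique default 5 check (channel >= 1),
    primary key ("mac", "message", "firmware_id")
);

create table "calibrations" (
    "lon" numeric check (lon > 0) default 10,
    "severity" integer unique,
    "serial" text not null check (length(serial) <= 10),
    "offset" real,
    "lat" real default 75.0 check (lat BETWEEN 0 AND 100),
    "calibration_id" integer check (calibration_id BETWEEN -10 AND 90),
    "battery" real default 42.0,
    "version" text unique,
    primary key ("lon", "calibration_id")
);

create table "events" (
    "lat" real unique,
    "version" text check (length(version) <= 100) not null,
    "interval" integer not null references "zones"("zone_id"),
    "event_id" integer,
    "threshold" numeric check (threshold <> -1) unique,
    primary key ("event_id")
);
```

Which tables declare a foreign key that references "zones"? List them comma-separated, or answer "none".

- events.interval references zones(zone_id).

events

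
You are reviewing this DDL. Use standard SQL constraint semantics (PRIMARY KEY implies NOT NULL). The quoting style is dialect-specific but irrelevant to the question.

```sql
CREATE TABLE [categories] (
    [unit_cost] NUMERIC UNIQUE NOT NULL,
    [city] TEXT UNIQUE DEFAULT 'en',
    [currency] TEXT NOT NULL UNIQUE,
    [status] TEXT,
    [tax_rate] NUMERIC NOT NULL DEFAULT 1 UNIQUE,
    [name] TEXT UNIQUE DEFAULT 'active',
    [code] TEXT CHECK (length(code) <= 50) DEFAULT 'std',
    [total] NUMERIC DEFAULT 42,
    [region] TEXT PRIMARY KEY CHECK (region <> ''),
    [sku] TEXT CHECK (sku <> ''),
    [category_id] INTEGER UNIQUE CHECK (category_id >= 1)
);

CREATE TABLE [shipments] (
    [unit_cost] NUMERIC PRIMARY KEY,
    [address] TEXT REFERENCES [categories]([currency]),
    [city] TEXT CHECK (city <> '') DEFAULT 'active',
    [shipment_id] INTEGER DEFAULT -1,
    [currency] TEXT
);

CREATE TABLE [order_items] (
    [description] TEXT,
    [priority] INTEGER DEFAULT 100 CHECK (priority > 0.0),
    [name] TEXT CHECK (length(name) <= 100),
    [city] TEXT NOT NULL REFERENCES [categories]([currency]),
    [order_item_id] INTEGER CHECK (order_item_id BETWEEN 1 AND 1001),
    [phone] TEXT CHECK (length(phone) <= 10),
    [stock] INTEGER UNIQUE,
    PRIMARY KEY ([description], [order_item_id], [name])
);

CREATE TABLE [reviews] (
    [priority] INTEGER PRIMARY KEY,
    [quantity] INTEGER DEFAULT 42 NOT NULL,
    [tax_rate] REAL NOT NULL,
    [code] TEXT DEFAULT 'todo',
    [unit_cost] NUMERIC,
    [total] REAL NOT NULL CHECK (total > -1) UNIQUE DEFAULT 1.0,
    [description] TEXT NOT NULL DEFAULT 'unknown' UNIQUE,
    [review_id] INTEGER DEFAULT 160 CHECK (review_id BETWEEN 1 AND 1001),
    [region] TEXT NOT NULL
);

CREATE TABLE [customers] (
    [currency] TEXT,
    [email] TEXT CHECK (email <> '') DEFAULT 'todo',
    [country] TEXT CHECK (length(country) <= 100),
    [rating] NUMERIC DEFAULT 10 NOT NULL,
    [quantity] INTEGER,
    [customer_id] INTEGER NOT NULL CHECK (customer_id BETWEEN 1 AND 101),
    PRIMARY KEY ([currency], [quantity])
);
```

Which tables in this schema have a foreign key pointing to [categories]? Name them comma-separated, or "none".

shipments, order_items

- shipments.address references categories(currency).
- order_items.city references categories(currency).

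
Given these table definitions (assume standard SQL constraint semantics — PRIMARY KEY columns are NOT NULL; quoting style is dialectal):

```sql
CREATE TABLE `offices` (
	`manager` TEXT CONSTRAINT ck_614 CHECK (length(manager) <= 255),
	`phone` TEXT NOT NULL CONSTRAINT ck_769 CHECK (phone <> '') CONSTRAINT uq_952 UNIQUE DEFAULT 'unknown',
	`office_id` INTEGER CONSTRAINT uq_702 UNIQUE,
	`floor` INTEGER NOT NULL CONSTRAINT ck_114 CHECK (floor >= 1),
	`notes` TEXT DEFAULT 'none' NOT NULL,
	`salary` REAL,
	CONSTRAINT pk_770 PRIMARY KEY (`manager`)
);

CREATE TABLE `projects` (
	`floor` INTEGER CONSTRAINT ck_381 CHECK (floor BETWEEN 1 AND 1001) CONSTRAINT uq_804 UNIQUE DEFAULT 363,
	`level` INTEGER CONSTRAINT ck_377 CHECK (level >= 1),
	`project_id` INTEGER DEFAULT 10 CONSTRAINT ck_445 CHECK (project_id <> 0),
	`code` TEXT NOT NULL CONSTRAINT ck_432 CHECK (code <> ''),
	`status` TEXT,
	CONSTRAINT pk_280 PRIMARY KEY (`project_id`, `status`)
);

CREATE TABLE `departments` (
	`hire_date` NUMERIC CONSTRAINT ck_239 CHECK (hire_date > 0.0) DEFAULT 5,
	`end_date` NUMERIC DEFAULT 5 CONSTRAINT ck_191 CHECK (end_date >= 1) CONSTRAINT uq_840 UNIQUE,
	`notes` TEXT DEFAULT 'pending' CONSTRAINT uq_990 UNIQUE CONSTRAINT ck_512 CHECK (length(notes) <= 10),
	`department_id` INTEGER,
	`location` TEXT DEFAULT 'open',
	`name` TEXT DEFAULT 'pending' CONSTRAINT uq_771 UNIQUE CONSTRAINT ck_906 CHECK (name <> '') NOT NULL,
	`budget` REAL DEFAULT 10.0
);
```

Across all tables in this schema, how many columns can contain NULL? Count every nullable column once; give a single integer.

10

offices: 2 nullable (office_id, salary — PK (manager) and explicit NOT NULL columns excluded).
projects: 2 nullable (floor, level — PK (project_id, status) and explicit NOT NULL columns excluded).
departments: 6 nullable (hire_date, end_date, notes, department_id, location, budget — PK none and explicit NOT NULL columns excluded).
Total: 2 + 2 + 6 = 10.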